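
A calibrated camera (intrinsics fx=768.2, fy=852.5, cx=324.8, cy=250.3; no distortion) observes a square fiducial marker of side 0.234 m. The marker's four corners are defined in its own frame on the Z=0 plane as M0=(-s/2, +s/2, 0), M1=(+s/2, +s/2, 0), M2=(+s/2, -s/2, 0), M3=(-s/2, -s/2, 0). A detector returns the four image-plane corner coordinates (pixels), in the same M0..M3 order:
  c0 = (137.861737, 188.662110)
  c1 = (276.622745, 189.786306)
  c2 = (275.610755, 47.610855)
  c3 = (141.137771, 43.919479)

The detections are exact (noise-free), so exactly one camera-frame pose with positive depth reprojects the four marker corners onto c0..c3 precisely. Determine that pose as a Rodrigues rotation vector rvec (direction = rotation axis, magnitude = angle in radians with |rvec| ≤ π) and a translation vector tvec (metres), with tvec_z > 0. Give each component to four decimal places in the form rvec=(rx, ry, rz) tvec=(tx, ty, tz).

Intrinsics K: fx=768.2, fy=852.5, cx=324.8, cy=250.3
Marker side s = 0.234 m; corners in marker frame (Z=0):
  M0 = (-0.1170, +0.1170, 0)
  M1 = (+0.1170, +0.1170, 0)
  M2 = (+0.1170, -0.1170, 0)
  M3 = (-0.1170, -0.1170, 0)
Detected image corners:
  c0 = (137.861737, 188.662110) px
  c1 = (276.622745, 189.786306) px
  c2 = (275.610755, 47.610855) px
  c3 = (141.137771, 43.919479) px
Planar DLT: solve 8×8 A·h = b for H (H[2,2]=1):
  H  [+600.04766 -32.49179 +208.44618]
  H  [+19.62384 +597.33899 +116.38555]
  H  [+0.07871 -0.13348 +1.00000]
B = K⁻¹H; ‖b₁‖=0.751959, ‖b₂‖=0.751959; λ = 2/(‖b₁‖+‖b₂‖) = 1.329860, sign → tz>0 ⇒ λ=+1.329860
r₁ = λ·B[:,0] = (+0.99451,-0.00012,+0.10468); r₂ = λ·B[:,1] = (+0.01881,+0.98394,-0.17751)
r₃ = r₁×r₂ = (-0.10298,+0.17850,+0.97854); SVD([r₁ r₂ r₃]) → R = UVᵀ:
  R  [+0.99451 +0.01881 -0.10298]
  R  [-0.00012 +0.98394 +0.17850]
  R  [+0.10468 -0.17751 +0.97854]
t = (-0.20142, -0.20890, +1.32986) m
tr R = 2.956981; θ = arccos((tr R − 1)/2) = 0.207784 rad = 11.905°
axis k = ((R−Rᵀ)₃₂, (R−Rᵀ)₁₃, (R−Rᵀ)₂₁) / (2 sinθ) = (-0.862892, -0.503302, -0.045875)
rvec = θ·k = (-0.179295, -0.104578, -0.009532)

rvec=(-0.1793, -0.1046, -0.0095) tvec=(-0.2014, -0.2089, 1.3299)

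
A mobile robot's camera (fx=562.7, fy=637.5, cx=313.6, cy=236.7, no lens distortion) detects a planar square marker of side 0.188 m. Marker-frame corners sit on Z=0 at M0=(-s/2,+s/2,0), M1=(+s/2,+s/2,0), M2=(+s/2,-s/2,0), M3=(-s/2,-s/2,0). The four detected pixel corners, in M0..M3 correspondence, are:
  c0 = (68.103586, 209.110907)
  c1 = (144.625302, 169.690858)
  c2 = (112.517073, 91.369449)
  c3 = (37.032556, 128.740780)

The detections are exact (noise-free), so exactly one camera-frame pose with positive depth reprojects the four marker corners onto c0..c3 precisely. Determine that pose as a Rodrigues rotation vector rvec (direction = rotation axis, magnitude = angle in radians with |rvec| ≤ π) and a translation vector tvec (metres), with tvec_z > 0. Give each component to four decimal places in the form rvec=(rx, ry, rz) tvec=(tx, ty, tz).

rvec=(-0.1649, -0.0772, -0.4581) tvec=(-0.5174, -0.1793, 1.3061)

Intrinsics K: fx=562.7, fy=637.5, cx=313.6, cy=236.7
Marker side s = 0.188 m; corners in marker frame (Z=0):
  M0 = (-0.0940, +0.0940, 0)
  M1 = (+0.0940, +0.0940, 0)
  M2 = (+0.0940, -0.0940, 0)
  M3 = (-0.0940, -0.0940, 0)
Detected image corners:
  c0 = (68.103586, 209.110907) px
  c1 = (144.625302, 169.690858) px
  c2 = (112.517073, 91.369449) px
  c3 = (37.032556, 128.740780) px
Planar DLT: solve 8×8 A·h = b for H (H[2,2]=1):
  H  [+411.95130 +158.27415 +90.71333]
  H  [-191.43538 +405.84380 +149.17182]
  H  [+0.08510 -0.10796 +1.00000]
B = K⁻¹H; ‖b₁‖=0.765614, ‖b₂‖=0.765614; λ = 2/(‖b₁‖+‖b₂‖) = 1.306141, sign → tz>0 ⇒ λ=+1.306141
r₁ = λ·B[:,0] = (+0.89428,-0.43349,+0.11115); r₂ = λ·B[:,1] = (+0.44597,+0.88387,-0.14101)
r₃ = r₁×r₂ = (-0.03712,+0.17567,+0.98375); SVD([r₁ r₂ r₃]) → R = UVᵀ:
  R  [+0.89428 +0.44597 -0.03712]
  R  [-0.43349 +0.88387 +0.17567]
  R  [+0.11115 -0.14101 +0.98375]
t = (-0.51737, -0.17933, +1.30614) m
tr R = 2.761894; θ = arccos((tr R − 1)/2) = 0.492937 rad = 28.243°
axis k = ((R−Rᵀ)₃₂, (R−Rᵀ)₁₃, (R−Rᵀ)₂₁) / (2 sinθ) = (-0.334608, -0.156660, -0.929244)
rvec = θ·k = (-0.164941, -0.077223, -0.458059)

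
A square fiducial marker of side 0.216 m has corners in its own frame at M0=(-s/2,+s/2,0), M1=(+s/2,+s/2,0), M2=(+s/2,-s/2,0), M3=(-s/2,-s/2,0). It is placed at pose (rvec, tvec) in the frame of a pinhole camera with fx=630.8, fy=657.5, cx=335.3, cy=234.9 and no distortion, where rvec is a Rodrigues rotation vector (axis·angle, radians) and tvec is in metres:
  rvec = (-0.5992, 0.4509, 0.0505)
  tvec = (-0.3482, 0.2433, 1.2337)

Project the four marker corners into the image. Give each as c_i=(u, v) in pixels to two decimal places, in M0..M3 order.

c0=(95.52, 418.74) c1=(184.80, 423.21) c2=(217.84, 311.42) c3=(133.99, 315.00)

Intrinsics K: fx=630.8, fy=657.5, cx=335.3, cy=234.9
Marker side s = 0.216 m; corners in marker frame (Z=0):
  M0 = (-0.1080, +0.1080, 0)
  M1 = (+0.1080, +0.1080, 0)
  M2 = (+0.1080, -0.1080, 0)
  M3 = (-0.1080, -0.1080, 0)
rvec = (-0.5992, 0.4509, 0.0505), |rvec| = θ = 0.75160 rad = 43.063°
Rodrigues: sinθ=0.68281, 1−cosθ=0.26940; R = I + sinθ·[k]× + (1−cosθ)·[k]×²:
    [+0.90182 -0.17473 +0.39520]
    [-0.08297 +0.82756 +0.55522]
    [-0.42406 -0.53350 +0.73181]
t = (-0.3482, 0.2433, 1.2337) m
M0: Pc = R·M0+t = (-0.46447, +0.34164, +1.22188); u = 630.8·(-0.46447)/1.22188 + 335.3 = 95.5171, v = 657.5·(+0.34164)/1.22188 + 234.9 = 418.7365
M1: Pc = R·M1+t = (-0.26967, +0.32372, +1.13028); u = 630.8·(-0.26967)/1.13028 + 335.3 = 184.7979, v = 657.5·(+0.32372)/1.13028 + 234.9 = 423.2092
M2: Pc = R·M2+t = (-0.23193, +0.14496, +1.24552); u = 630.8·(-0.23193)/1.24552 + 335.3 = 217.8365, v = 657.5·(+0.14496)/1.24552 + 234.9 = 311.4249
M3: Pc = R·M3+t = (-0.42673, +0.16288, +1.33712); u = 630.8·(-0.42673)/1.33712 + 335.3 = 133.9869, v = 657.5·(+0.16288)/1.33712 + 234.9 = 314.9953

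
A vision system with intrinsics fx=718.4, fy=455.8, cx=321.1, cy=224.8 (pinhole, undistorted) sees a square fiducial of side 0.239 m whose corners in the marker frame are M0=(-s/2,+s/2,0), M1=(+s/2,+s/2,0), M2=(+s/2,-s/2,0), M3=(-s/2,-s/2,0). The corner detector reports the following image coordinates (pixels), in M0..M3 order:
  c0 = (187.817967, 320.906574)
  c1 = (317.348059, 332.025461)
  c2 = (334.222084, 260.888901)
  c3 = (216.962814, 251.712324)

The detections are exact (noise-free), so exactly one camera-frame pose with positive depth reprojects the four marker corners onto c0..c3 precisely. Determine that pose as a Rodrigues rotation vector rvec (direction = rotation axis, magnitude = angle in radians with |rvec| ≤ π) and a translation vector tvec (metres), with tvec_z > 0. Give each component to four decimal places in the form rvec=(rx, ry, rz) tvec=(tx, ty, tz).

Intrinsics K: fx=718.4, fy=455.8, cx=321.1, cy=224.8
Marker side s = 0.239 m; corners in marker frame (Z=0):
  M0 = (-0.1195, +0.1195, 0)
  M1 = (+0.1195, +0.1195, 0)
  M2 = (+0.1195, -0.1195, 0)
  M3 = (-0.1195, -0.1195, 0)
Detected image corners:
  c0 = (187.817967, 320.906574) px
  c1 = (317.348059, 332.025461) px
  c2 = (334.222084, 260.888901) px
  c3 = (216.962814, 251.712324) px
Planar DLT: solve 8×8 A·h = b for H (H[2,2]=1):
  H  [+500.67842 -208.99064 +264.27415]
  H  [+26.46324 +169.36916 +289.56372]
  H  [-0.05419 -0.42619 +1.00000]
B = K⁻¹H; ‖b₁‖=0.728141, ‖b₂‖=0.728141; λ = 2/(‖b₁‖+‖b₂‖) = 1.373361, sign → tz>0 ⇒ λ=+1.373361
r₁ = λ·B[:,0] = (+0.99041,+0.11644,-0.07442); r₂ = λ·B[:,1] = (-0.13791,+0.79900,-0.58531)
r₃ = r₁×r₂ = (-0.00869,+0.58996,+0.80739); SVD([r₁ r₂ r₃]) → R = UVᵀ:
  R  [+0.99041 -0.13791 -0.00869]
  R  [+0.11644 +0.79900 +0.58996]
  R  [-0.07442 -0.58531 +0.80739]
t = (-0.10863, +0.19514, +1.37336) m
tr R = 2.596791; θ = arccos((tr R − 1)/2) = 0.646171 rad = 37.023°
axis k = ((R−Rᵀ)₃₂, (R−Rᵀ)₁₃, (R−Rᵀ)₂₁) / (2 sinθ) = (-0.975916, +0.054576, +0.211209)
rvec = θ·k = (-0.630608, +0.035265, +0.136477)

rvec=(-0.6306, 0.0353, 0.1365) tvec=(-0.1086, 0.1951, 1.3734)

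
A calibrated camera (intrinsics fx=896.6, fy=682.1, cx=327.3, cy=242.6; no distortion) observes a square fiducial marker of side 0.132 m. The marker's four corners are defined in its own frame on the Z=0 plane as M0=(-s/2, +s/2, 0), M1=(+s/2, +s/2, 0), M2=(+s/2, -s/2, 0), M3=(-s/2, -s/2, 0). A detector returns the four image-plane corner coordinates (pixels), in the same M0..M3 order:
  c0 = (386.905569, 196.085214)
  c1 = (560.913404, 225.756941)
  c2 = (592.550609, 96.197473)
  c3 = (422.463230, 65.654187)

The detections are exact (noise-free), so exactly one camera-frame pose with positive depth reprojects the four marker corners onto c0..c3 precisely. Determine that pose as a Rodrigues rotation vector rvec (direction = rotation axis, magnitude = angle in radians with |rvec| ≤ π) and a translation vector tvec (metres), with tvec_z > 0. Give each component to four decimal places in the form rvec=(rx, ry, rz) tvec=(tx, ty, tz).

rvec=(-0.0970, -0.0686, 0.2126) tvec=(0.1214, -0.0946, 0.6637)

Intrinsics K: fx=896.6, fy=682.1, cx=327.3, cy=242.6
Marker side s = 0.132 m; corners in marker frame (Z=0):
  M0 = (-0.0660, +0.0660, 0)
  M1 = (+0.0660, +0.0660, 0)
  M2 = (+0.0660, -0.0660, 0)
  M3 = (-0.0660, -0.0660, 0)
Detected image corners:
  c0 = (386.905569, 196.085214) px
  c1 = (560.913404, 225.756941) px
  c2 = (592.550609, 96.197473) px
  c3 = (422.463230, 65.654187) px
Planar DLT: solve 8×8 A·h = b for H (H[2,2]=1):
  H  [+1345.85437 -330.82936 +491.37387]
  H  [+240.79394 +962.07768 +145.34194]
  H  [+0.08685 -0.15567 +1.00000]
B = K⁻¹H; ‖b₁‖=1.506763, ‖b₂‖=1.506763; λ = 2/(‖b₁‖+‖b₂‖) = 0.663674, sign → tz>0 ⇒ λ=+0.663674
r₁ = λ·B[:,0] = (+0.97518,+0.21379,+0.05764); r₂ = λ·B[:,1] = (-0.20717,+0.97283,-0.10331)
r₃ = r₁×r₂ = (-0.07816,+0.08881,+0.99298); SVD([r₁ r₂ r₃]) → R = UVᵀ:
  R  [+0.97518 -0.20717 -0.07816]
  R  [+0.21379 +0.97283 +0.08881]
  R  [+0.05764 -0.10331 +0.99298]
t = (+0.12145, -0.09463, +0.66367) m
tr R = 2.940990; θ = arccos((tr R − 1)/2) = 0.243522 rad = 13.953°
axis k = ((R−Rᵀ)₃₂, (R−Rᵀ)₁₃, (R−Rᵀ)₂₁) / (2 sinθ) = (-0.398394, -0.281593, +0.872919)
rvec = θ·k = (-0.097018, -0.068574, +0.212574)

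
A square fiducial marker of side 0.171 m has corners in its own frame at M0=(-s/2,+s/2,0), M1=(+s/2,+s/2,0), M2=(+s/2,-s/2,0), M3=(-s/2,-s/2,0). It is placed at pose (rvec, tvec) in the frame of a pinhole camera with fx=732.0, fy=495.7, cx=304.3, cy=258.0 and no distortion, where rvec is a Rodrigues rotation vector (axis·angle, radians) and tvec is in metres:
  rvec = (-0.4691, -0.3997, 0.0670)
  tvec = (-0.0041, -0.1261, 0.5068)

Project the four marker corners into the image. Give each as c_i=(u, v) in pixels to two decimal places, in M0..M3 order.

c0=(169.73, 186.57) c1=(417.28, 221.47) c2=(396.03, 95.26) c3=(183.15, 50.55)

Intrinsics K: fx=732.0, fy=495.7, cx=304.3, cy=258.0
Marker side s = 0.171 m; corners in marker frame (Z=0):
  M0 = (-0.0855, +0.0855, 0)
  M1 = (+0.0855, +0.0855, 0)
  M2 = (+0.0855, -0.0855, 0)
  M3 = (-0.0855, -0.0855, 0)
rvec = (-0.4691, -0.3997, 0.0670), |rvec| = θ = 0.61992 rad = 35.519°
Rodrigues: sinθ=0.58097, 1−cosθ=0.18608; R = I + sinθ·[k]× + (1−cosθ)·[k]×²:
    [+0.92047 +0.02800 -0.38980]
    [+0.15358 +0.89128 +0.42666]
    [+0.35937 -0.45259 +0.81610]
t = (-0.0041, -0.1261, 0.5068) m
M0: Pc = R·M0+t = (-0.08041, -0.06303, +0.43738); u = 732.0·(-0.08041)/0.43738 + 304.3 = 169.7302, v = 495.7·(-0.06303)/0.43738 + 258.0 = 186.5692
M1: Pc = R·M1+t = (+0.07699, -0.03677, +0.49883); u = 732.0·(+0.07699)/0.49883 + 304.3 = 417.2837, v = 495.7·(-0.03677)/0.49883 + 258.0 = 221.4656
M2: Pc = R·M2+t = (+0.07221, -0.18917, +0.57622); u = 732.0·(+0.07221)/0.57622 + 304.3 = 396.0273, v = 495.7·(-0.18917)/0.57622 + 258.0 = 95.2620
M3: Pc = R·M3+t = (-0.08519, -0.21543, +0.51477); u = 732.0·(-0.08519)/0.51477 + 304.3 = 183.1548, v = 495.7·(-0.21543)/0.51477 + 258.0 = 50.5462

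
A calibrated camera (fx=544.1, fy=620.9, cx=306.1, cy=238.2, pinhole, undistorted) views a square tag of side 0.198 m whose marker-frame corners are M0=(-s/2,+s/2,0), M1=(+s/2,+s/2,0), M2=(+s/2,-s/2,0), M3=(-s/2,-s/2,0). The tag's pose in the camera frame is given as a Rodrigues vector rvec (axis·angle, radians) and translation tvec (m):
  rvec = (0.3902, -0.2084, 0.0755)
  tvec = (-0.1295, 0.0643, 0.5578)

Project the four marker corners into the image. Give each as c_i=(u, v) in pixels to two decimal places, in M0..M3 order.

c0=(80.78, 403.28) c1=(267.15, 398.41) c2=(284.33, 211.03) c3=(72.14, 200.59)

Intrinsics K: fx=544.1, fy=620.9, cx=306.1, cy=238.2
Marker side s = 0.198 m; corners in marker frame (Z=0):
  M0 = (-0.0990, +0.0990, 0)
  M1 = (+0.0990, +0.0990, 0)
  M2 = (+0.0990, -0.0990, 0)
  M3 = (-0.0990, -0.0990, 0)
rvec = (0.3902, -0.2084, 0.0755), |rvec| = θ = 0.44876 rad = 25.712°
Rodrigues: sinθ=0.43385, 1−cosθ=0.09901; R = I + sinθ·[k]× + (1−cosθ)·[k]×²:
    [+0.97584 -0.11297 -0.18699]
    [+0.03301 +0.92234 -0.38497]
    [+0.21596 +0.36950 +0.90379]
t = (-0.1295, 0.0643, 0.5578) m
M0: Pc = R·M0+t = (-0.23729, +0.15234, +0.57300); u = 544.1·(-0.23729)/0.57300 + 306.1 = 80.7755, v = 620.9·(+0.15234)/0.57300 + 238.2 = 403.2786
M1: Pc = R·M1+t = (-0.04408, +0.15888, +0.61576); u = 544.1·(-0.04408)/0.61576 + 306.1 = 267.1537, v = 620.9·(+0.15888)/0.61576 + 238.2 = 398.4057
M2: Pc = R·M2+t = (-0.02171, -0.02374, +0.54260); u = 544.1·(-0.02171)/0.54260 + 306.1 = 284.3328, v = 620.9·(-0.02374)/0.54260 + 238.2 = 211.0302
M3: Pc = R·M3+t = (-0.21492, -0.03028, +0.49984); u = 544.1·(-0.21492)/0.49984 + 306.1 = 72.1443, v = 620.9·(-0.03028)/0.49984 + 238.2 = 200.5868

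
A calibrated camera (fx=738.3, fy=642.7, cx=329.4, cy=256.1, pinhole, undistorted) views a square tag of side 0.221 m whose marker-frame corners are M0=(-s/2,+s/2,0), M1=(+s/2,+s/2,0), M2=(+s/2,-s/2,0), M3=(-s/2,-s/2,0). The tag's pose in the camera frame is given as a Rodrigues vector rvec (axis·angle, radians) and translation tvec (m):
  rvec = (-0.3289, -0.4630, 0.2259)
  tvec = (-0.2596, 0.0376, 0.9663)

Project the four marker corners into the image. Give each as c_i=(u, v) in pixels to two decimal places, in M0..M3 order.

c0=(18.89, 334.74) c1=(193.55, 369.44) c2=(225.32, 236.04) c3=(67.99, 191.98)

Intrinsics K: fx=738.3, fy=642.7, cx=329.4, cy=256.1
Marker side s = 0.221 m; corners in marker frame (Z=0):
  M0 = (-0.1105, +0.1105, 0)
  M1 = (+0.1105, +0.1105, 0)
  M2 = (+0.1105, -0.1105, 0)
  M3 = (-0.1105, -0.1105, 0)
rvec = (-0.3289, -0.4630, 0.2259), |rvec| = θ = 0.61121 rad = 35.020°
Rodrigues: sinθ=0.57386, 1−cosθ=0.18104; R = I + sinθ·[k]× + (1−cosθ)·[k]×²:
    [+0.87138 -0.13830 -0.47071]
    [+0.28589 +0.92284 +0.25811]
    [+0.39870 -0.35949 +0.84369]
t = (-0.2596, 0.0376, 0.9663) m
M0: Pc = R·M0+t = (-0.37117, +0.10798, +0.88252); u = 738.3·(-0.37117)/0.88252 + 329.4 = 18.8867, v = 642.7·(+0.10798)/0.88252 + 256.1 = 334.7392
M1: Pc = R·M1+t = (-0.17859, +0.17117, +0.97063); u = 738.3·(-0.17859)/0.97063 + 329.4 = 193.5545, v = 642.7·(+0.17117)/0.97063 + 256.1 = 369.4366
M2: Pc = R·M2+t = (-0.14803, -0.03278, +1.05008); u = 738.3·(-0.14803)/1.05008 + 329.4 = 225.3211, v = 642.7·(-0.03278)/1.05008 + 256.1 = 236.0352
M3: Pc = R·M3+t = (-0.34061, -0.09597, +0.96197); u = 738.3·(-0.34061)/0.96197 + 329.4 = 67.9886, v = 642.7·(-0.09597)/0.96197 + 256.1 = 191.9844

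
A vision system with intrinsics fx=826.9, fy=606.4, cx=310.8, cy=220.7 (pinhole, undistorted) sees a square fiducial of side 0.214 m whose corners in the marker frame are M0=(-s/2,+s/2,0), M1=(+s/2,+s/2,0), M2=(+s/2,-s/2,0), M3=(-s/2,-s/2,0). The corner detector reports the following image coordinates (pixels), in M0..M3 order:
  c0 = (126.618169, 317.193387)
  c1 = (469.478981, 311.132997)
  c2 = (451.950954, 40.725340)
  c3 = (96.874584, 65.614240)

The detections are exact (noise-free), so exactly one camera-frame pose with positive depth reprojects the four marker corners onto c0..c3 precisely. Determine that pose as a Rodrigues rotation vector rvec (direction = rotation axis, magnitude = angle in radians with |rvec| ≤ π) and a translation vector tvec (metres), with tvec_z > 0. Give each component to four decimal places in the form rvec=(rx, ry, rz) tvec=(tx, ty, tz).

rvec=(0.0975, 0.1605, -0.0569) tvec=(-0.0183, -0.0280, 0.4975)

Intrinsics K: fx=826.9, fy=606.4, cx=310.8, cy=220.7
Marker side s = 0.214 m; corners in marker frame (Z=0):
  M0 = (-0.1070, +0.1070, 0)
  M1 = (+0.1070, +0.1070, 0)
  M2 = (+0.1070, -0.1070, 0)
  M3 = (-0.1070, -0.1070, 0)
Detected image corners:
  c0 = (126.618169, 317.193387) px
  c1 = (469.478981, 311.132997) px
  c2 = (451.950954, 40.725340) px
  c3 = (96.874584, 65.614240) px
Planar DLT: solve 8×8 A·h = b for H (H[2,2]=1):
  H  [+1536.78676 +164.58536 +280.37716]
  H  [-131.33164 +1252.15998 +186.52888]
  H  [-0.32610 +0.18566 +1.00000]
B = K⁻¹H; ‖b₁‖=2.010107, ‖b₂‖=2.010107; λ = 2/(‖b₁‖+‖b₂‖) = 0.497486, sign → tz>0 ⇒ λ=+0.497486
r₁ = λ·B[:,0] = (+0.98555,-0.04870,-0.16223); r₂ = λ·B[:,1] = (+0.06430,+0.99365,+0.09236)
r₃ = r₁×r₂ = (+0.15670,-0.10146,+0.98242); SVD([r₁ r₂ r₃]) → R = UVᵀ:
  R  [+0.98555 +0.06430 +0.15670]
  R  [-0.04870 +0.99365 -0.10146]
  R  [-0.16223 +0.09236 +0.98242]
t = (-0.01830, -0.02803, +0.49749) m
tr R = 2.961618; θ = arccos((tr R − 1)/2) = 0.196229 rad = 11.243°
axis k = ((R−Rᵀ)₃₂, (R−Rᵀ)₁₃, (R−Rᵀ)₂₁) / (2 sinθ) = (+0.497057, +0.817897, -0.289791)
rvec = θ·k = (+0.097537, +0.160495, -0.056865)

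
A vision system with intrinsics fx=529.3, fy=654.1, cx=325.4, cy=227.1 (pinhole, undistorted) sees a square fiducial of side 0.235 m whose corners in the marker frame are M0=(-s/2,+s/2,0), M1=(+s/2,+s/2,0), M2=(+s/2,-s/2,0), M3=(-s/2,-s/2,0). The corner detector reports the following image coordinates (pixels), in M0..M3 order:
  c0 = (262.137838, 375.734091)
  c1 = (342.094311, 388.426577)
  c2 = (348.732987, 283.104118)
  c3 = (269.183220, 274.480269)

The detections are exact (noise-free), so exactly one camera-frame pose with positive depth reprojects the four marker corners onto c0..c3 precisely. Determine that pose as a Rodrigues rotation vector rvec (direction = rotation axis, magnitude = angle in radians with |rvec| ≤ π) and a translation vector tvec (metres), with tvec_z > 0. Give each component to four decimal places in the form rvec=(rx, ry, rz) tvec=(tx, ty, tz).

rvec=(-0.0631, 0.2455, 0.0734) tvec=(-0.0582, 0.2354, 1.4944)

Intrinsics K: fx=529.3, fy=654.1, cx=325.4, cy=227.1
Marker side s = 0.235 m; corners in marker frame (Z=0):
  M0 = (-0.1175, +0.1175, 0)
  M1 = (+0.1175, +0.1175, 0)
  M2 = (+0.1175, -0.1175, 0)
  M3 = (-0.1175, -0.1175, 0)
Detected image corners:
  c0 = (262.137838, 375.734091) px
  c1 = (342.094311, 388.426577) px
  c2 = (348.732987, 283.104118) px
  c3 = (269.183220, 274.480269) px
Planar DLT: solve 8×8 A·h = b for H (H[2,2]=1):
  H  [+289.28422 -40.05890 +304.78337]
  H  [-8.85136 +427.53955 +330.11659]
  H  [-0.16393 -0.03576 +1.00000]
B = K⁻¹H; ‖b₁‖=0.669165, ‖b₂‖=0.669165; λ = 2/(‖b₁‖+‖b₂‖) = 1.494400, sign → tz>0 ⇒ λ=+1.494400
r₁ = λ·B[:,0] = (+0.96736,+0.06483,-0.24498); r₂ = λ·B[:,1] = (-0.08024,+0.99534,-0.05345)
r₃ = r₁×r₂ = (+0.24037,+0.07136,+0.96805); SVD([r₁ r₂ r₃]) → R = UVᵀ:
  R  [+0.96736 -0.08024 +0.24037]
  R  [+0.06483 +0.99534 +0.07136]
  R  [-0.24498 -0.05345 +0.96805]
t = (-0.05821, +0.23536, +1.49440) m
tr R = 2.930754; θ = arccos((tr R − 1)/2) = 0.263912 rad = 15.121°
axis k = ((R−Rᵀ)₃₂, (R−Rᵀ)₁₃, (R−Rᵀ)₂₁) / (2 sinθ) = (-0.239219, +0.930295, +0.278074)
rvec = θ·k = (-0.063133, +0.245516, +0.073387)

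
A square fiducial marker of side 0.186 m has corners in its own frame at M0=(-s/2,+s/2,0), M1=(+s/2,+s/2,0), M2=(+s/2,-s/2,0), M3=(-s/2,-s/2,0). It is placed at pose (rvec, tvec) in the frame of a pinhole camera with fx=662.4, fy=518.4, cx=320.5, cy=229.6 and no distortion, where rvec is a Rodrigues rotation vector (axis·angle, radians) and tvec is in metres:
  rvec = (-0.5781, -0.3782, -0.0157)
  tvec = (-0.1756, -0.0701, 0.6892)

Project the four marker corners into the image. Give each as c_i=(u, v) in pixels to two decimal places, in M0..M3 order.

c0=(46.52, 229.20) c1=(243.81, 242.22) c2=(234.53, 135.69) c3=(63.95, 114.57)

Intrinsics K: fx=662.4, fy=518.4, cx=320.5, cy=229.6
Marker side s = 0.186 m; corners in marker frame (Z=0):
  M0 = (-0.0930, +0.0930, 0)
  M1 = (+0.0930, +0.0930, 0)
  M2 = (+0.0930, -0.0930, 0)
  M3 = (-0.0930, -0.0930, 0)
rvec = (-0.5781, -0.3782, -0.0157), |rvec| = θ = 0.69100 rad = 39.591°
Rodrigues: sinθ=0.63731, 1−cosθ=0.22939; R = I + sinθ·[k]× + (1−cosθ)·[k]×²:
    [+0.93116 +0.11952 -0.34445]
    [+0.09056 +0.83933 +0.53603]
    [+0.35317 -0.53033 +0.77073]
t = (-0.1756, -0.0701, 0.6892) m
M0: Pc = R·M0+t = (-0.25108, -0.00046, +0.60703); u = 662.4·(-0.25108)/0.60703 + 320.5 = 46.5163, v = 518.4·(-0.00046)/0.60703 + 229.6 = 229.2033
M1: Pc = R·M1+t = (-0.07789, +0.01638, +0.67272); u = 662.4·(-0.07789)/0.67272 + 320.5 = 243.8088, v = 518.4·(+0.01638)/0.67272 + 229.6 = 242.2217
M2: Pc = R·M2+t = (-0.10012, -0.13974, +0.77137); u = 662.4·(-0.10012)/0.77137 + 320.5 = 234.5260, v = 518.4·(-0.13974)/0.77137 + 229.6 = 135.6901
M3: Pc = R·M3+t = (-0.27331, -0.15658, +0.70568); u = 662.4·(-0.27331)/0.70568 + 320.5 = 63.9474, v = 518.4·(-0.15658)/0.70568 + 229.6 = 114.5745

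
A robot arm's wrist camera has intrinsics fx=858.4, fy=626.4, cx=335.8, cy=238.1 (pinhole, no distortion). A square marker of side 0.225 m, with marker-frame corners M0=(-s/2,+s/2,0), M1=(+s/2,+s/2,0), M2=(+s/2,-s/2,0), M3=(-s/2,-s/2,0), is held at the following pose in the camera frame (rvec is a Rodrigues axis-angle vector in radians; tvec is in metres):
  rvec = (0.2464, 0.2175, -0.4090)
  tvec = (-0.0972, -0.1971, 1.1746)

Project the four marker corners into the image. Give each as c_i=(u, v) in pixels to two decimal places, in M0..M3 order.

c0=(229.98, 209.39) c1=(372.85, 163.98) c2=(302.68, 49.73) c3=(158.02, 102.38)

Intrinsics K: fx=858.4, fy=626.4, cx=335.8, cy=238.1
Marker side s = 0.225 m; corners in marker frame (Z=0):
  M0 = (-0.1125, +0.1125, 0)
  M1 = (+0.1125, +0.1125, 0)
  M2 = (+0.1125, -0.1125, 0)
  M3 = (-0.1125, -0.1125, 0)
rvec = (0.2464, 0.2175, -0.4090), |rvec| = θ = 0.52469 rad = 30.063°
Rodrigues: sinθ=0.50095, 1−cosθ=0.13452; R = I + sinθ·[k]× + (1−cosθ)·[k]×²:
    [+0.89515 +0.41668 +0.15841]
    [-0.36430 +0.88859 -0.27872]
    [-0.25690 +0.19178 +0.94722]
t = (-0.0972, -0.1971, 1.1746) m
M0: Pc = R·M0+t = (-0.15103, -0.05615, +1.22508); u = 858.4·(-0.15103)/1.22508 + 335.8 = 229.9763, v = 626.4·(-0.05615)/1.22508 + 238.1 = 209.3902
M1: Pc = R·M1+t = (+0.05038, -0.13812, +1.16727); u = 858.4·(+0.05038)/1.16727 + 335.8 = 372.8489, v = 626.4·(-0.13812)/1.16727 + 238.1 = 163.9815
M2: Pc = R·M2+t = (-0.04337, -0.33805, +1.12412); u = 858.4·(-0.04337)/1.12412 + 335.8 = 302.6801, v = 626.4·(-0.33805)/1.12412 + 238.1 = 49.7264
M3: Pc = R·M3+t = (-0.24478, -0.25608, +1.18193); u = 858.4·(-0.24478)/1.18193 + 335.8 = 158.0230, v = 626.4·(-0.25608)/1.18193 + 238.1 = 102.3806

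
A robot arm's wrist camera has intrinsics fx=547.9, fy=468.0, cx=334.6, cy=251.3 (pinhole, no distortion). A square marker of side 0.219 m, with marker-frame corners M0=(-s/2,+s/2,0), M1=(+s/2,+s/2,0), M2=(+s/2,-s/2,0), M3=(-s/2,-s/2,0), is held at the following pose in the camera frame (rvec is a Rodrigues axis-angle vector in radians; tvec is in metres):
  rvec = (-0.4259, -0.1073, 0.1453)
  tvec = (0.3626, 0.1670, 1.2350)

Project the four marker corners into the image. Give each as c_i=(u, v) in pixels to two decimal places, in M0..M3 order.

Intrinsics K: fx=547.9, fy=468.0, cx=334.6, cy=251.3
Marker side s = 0.219 m; corners in marker frame (Z=0):
  M0 = (-0.1095, +0.1095, 0)
  M1 = (+0.1095, +0.1095, 0)
  M2 = (+0.1095, -0.1095, 0)
  M3 = (-0.1095, -0.1095, 0)
rvec = (-0.4259, -0.1073, 0.1453), |rvec| = θ = 0.46262 rad = 26.506°
Rodrigues: sinθ=0.44629, 1−cosθ=0.10511; R = I + sinθ·[k]× + (1−cosθ)·[k]×²:
    [+0.98398 -0.11773 -0.13391]
    [+0.16262 +0.90054 +0.40321]
    [+0.07312 -0.41853 +0.90526]
t = (0.3626, 0.1670, 1.2350) m
M0: Pc = R·M0+t = (+0.24196, +0.24780, +1.18116); u = 547.9·(+0.24196)/1.18116 + 334.6 = 446.8382, v = 468.0·(+0.24780)/1.18116 + 251.3 = 349.4842
M1: Pc = R·M1+t = (+0.45745, +0.28342, +1.19718); u = 547.9·(+0.45745)/1.19718 + 334.6 = 543.9583, v = 468.0·(+0.28342)/1.19718 + 251.3 = 362.0928
M2: Pc = R·M2+t = (+0.48324, +0.08620, +1.28884); u = 547.9·(+0.48324)/1.28884 + 334.6 = 540.0299, v = 468.0·(+0.08620)/1.28884 + 251.3 = 282.5998
M3: Pc = R·M3+t = (+0.26775, +0.05058, +1.27282); u = 547.9·(+0.26775)/1.27282 + 334.6 = 449.8540, v = 468.0·(+0.05058)/1.27282 + 251.3 = 269.8991

c0=(446.84, 349.48) c1=(543.96, 362.09) c2=(540.03, 282.60) c3=(449.85, 269.90)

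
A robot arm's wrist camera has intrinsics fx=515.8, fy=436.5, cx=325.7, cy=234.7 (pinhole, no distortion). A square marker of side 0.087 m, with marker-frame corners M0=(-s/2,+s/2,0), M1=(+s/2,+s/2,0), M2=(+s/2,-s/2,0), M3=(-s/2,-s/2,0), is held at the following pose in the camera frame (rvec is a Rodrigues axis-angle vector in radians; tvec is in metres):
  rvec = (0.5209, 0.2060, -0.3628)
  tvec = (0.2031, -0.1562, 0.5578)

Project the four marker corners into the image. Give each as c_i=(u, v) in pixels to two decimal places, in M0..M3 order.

Intrinsics K: fx=515.8, fy=436.5, cx=325.7, cy=234.7
Marker side s = 0.087 m; corners in marker frame (Z=0):
  M0 = (-0.0435, +0.0435, 0)
  M1 = (+0.0435, +0.0435, 0)
  M2 = (+0.0435, -0.0435, 0)
  M3 = (-0.0435, -0.0435, 0)
rvec = (0.5209, 0.2060, -0.3628), |rvec| = θ = 0.66738 rad = 38.238°
Rodrigues: sinθ=0.61893, 1−cosθ=0.21455; R = I + sinθ·[k]× + (1−cosθ)·[k]×²:
    [+0.91615 +0.38815 +0.10001]
    [-0.28477 +0.80589 -0.51909]
    [-0.28208 +0.44708 +0.84885]
t = (0.2031, -0.1562, 0.5578) m
M0: Pc = R·M0+t = (+0.18013, -0.10876, +0.58952); u = 515.8·(+0.18013)/0.58952 + 325.7 = 483.3067, v = 436.5·(-0.10876)/0.58952 + 234.7 = 154.1730
M1: Pc = R·M1+t = (+0.25984, -0.13353, +0.56498); u = 515.8·(+0.25984)/0.56498 + 325.7 = 562.9202, v = 436.5·(-0.13353)/0.56498 + 234.7 = 131.5340
M2: Pc = R·M2+t = (+0.22607, -0.20364, +0.52608); u = 515.8·(+0.22607)/0.52608 + 325.7 = 547.3499, v = 436.5·(-0.20364)/0.52608 + 234.7 = 65.7329
M3: Pc = R·M3+t = (+0.14636, -0.17887, +0.55062); u = 515.8·(+0.14636)/0.55062 + 325.7 = 462.8065, v = 436.5·(-0.17887)/0.55062 + 234.7 = 92.9039

c0=(483.31, 154.17) c1=(562.92, 131.53) c2=(547.35, 65.73) c3=(462.81, 92.90)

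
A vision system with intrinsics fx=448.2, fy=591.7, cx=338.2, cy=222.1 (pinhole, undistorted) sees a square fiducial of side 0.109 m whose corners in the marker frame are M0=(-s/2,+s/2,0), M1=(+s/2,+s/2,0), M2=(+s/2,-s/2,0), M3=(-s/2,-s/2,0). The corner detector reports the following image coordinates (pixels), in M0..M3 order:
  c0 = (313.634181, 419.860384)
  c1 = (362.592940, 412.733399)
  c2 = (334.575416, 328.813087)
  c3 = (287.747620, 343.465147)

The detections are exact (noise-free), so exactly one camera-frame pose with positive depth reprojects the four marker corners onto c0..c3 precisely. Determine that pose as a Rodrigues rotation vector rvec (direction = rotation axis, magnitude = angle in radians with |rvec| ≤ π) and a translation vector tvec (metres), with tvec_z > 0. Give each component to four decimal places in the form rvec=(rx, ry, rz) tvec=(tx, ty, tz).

Intrinsics K: fx=448.2, fy=591.7, cx=338.2, cy=222.1
Marker side s = 0.109 m; corners in marker frame (Z=0):
  M0 = (-0.0545, +0.0545, 0)
  M1 = (+0.0545, +0.0545, 0)
  M2 = (+0.0545, -0.0545, 0)
  M3 = (-0.0545, -0.0545, 0)
Detected image corners:
  c0 = (313.634181, 419.860384) px
  c1 = (362.592940, 412.733399) px
  c2 = (334.575416, 328.813087) px
  c3 = (287.747620, 343.465147) px
Planar DLT: solve 8×8 A·h = b for H (H[2,2]=1):
  H  [+162.95891 +269.87742 +323.57828]
  H  [-420.16381 +760.51963 +376.62590]
  H  [-0.85162 +0.07105 +1.00000]
B = K⁻¹H; ‖b₁‖=1.374814, ‖b₂‖=1.374814; λ = 2/(‖b₁‖+‖b₂‖) = 0.727371, sign → tz>0 ⇒ λ=+0.727371
r₁ = λ·B[:,0] = (+0.73188,-0.28399,-0.61944); r₂ = λ·B[:,1] = (+0.39898,+0.91550,+0.05168)
r₃ = r₁×r₂ = (+0.55242,-0.28497,+0.78334); SVD([r₁ r₂ r₃]) → R = UVᵀ:
  R  [+0.73188 +0.39898 +0.55242]
  R  [-0.28399 +0.91550 -0.28497]
  R  [-0.61944 +0.05168 +0.78334]
t = (-0.02373, +0.18996, +0.72737) m
tr R = 2.430717; θ = arccos((tr R − 1)/2) = 0.773659 rad = 44.327°
axis k = ((R−Rᵀ)₃₂, (R−Rᵀ)₁₃, (R−Rᵀ)₂₁) / (2 sinθ) = (+0.240889, +0.838535, -0.488705)
rvec = θ·k = (+0.186366, +0.648740, -0.378091)

rvec=(0.1864, 0.6487, -0.3781) tvec=(-0.0237, 0.1900, 0.7274)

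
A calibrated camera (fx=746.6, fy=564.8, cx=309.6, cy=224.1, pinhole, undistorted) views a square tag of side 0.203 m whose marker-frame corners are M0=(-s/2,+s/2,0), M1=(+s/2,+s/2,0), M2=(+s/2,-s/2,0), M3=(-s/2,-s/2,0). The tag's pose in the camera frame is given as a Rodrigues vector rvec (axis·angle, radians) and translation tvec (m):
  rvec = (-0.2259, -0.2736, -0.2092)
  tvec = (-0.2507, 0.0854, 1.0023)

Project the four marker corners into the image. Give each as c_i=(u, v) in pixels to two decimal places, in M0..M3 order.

Intrinsics K: fx=746.6, fy=564.8, cx=309.6, cy=224.1
Marker side s = 0.203 m; corners in marker frame (Z=0):
  M0 = (-0.1015, +0.1015, 0)
  M1 = (+0.1015, +0.1015, 0)
  M2 = (+0.1015, -0.1015, 0)
  M3 = (-0.1015, -0.1015, 0)
rvec = (-0.2259, -0.2736, -0.2092), |rvec| = θ = 0.41189 rad = 23.599°
Rodrigues: sinθ=0.40034, 1−cosθ=0.08363; R = I + sinθ·[k]× + (1−cosθ)·[k]×²:
    [+0.94152 +0.23380 -0.24263]
    [-0.17287 +0.95327 +0.24778]
    [+0.28923 -0.19135 +0.93794]
t = (-0.2507, 0.0854, 1.0023) m
M0: Pc = R·M0+t = (-0.32253, +0.19970, +0.95352); u = 746.6·(-0.32253)/0.95352 + 309.6 = 57.0587, v = 564.8·(+0.19970)/0.95352 + 224.1 = 342.3900
M1: Pc = R·M1+t = (-0.13140, +0.16461, +1.01223); u = 746.6·(-0.13140)/1.01223 + 309.6 = 212.6793, v = 564.8·(+0.16461)/1.01223 + 224.1 = 315.9485
M2: Pc = R·M2+t = (-0.17887, -0.02890, +1.05108); u = 746.6·(-0.17887)/1.05108 + 309.6 = 182.5479, v = 564.8·(-0.02890)/1.05108 + 224.1 = 208.5691
M3: Pc = R·M3+t = (-0.37000, +0.00619, +0.99237); u = 746.6·(-0.37000)/0.99237 + 309.6 = 31.2361, v = 564.8·(+0.00619)/0.99237 + 224.1 = 227.6225

c0=(57.06, 342.39) c1=(212.68, 315.95) c2=(182.55, 208.57) c3=(31.24, 227.62)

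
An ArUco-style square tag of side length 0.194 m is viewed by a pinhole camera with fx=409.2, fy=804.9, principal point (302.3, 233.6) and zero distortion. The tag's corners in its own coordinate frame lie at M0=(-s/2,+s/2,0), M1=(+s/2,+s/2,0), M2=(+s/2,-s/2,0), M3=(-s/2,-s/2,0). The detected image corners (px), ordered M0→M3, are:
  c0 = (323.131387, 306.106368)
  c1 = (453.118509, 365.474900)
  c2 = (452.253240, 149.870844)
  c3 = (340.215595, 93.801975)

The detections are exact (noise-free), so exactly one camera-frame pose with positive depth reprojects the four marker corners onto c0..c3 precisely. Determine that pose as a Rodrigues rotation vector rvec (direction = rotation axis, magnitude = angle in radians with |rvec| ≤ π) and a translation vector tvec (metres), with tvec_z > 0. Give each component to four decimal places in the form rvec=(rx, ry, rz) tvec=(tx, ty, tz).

Intrinsics K: fx=409.2, fy=804.9, cx=302.3, cy=233.6
Marker side s = 0.194 m; corners in marker frame (Z=0):
  M0 = (-0.0970, +0.0970, 0)
  M1 = (+0.0970, +0.0970, 0)
  M2 = (+0.0970, -0.0970, 0)
  M3 = (-0.0970, -0.0970, 0)
Detected image corners:
  c0 = (323.131387, 306.106368) px
  c1 = (453.118509, 365.474900) px
  c2 = (452.253240, 149.870844) px
  c3 = (340.215595, 93.801975) px
Planar DLT: solve 8×8 A·h = b for H (H[2,2]=1):
  H  [+669.21321 -337.82117 +393.20790]
  H  [+325.38554 +929.92361 +221.31483]
  H  [+0.12451 -0.75623 +1.00000]
B = K⁻¹H; ‖b₁‖=1.591603, ‖b₂‖=1.591603; λ = 2/(‖b₁‖+‖b₂‖) = 0.628297, sign → tz>0 ⇒ λ=+0.628297
r₁ = λ·B[:,0] = (+0.96973,+0.23129,+0.07823); r₂ = λ·B[:,1] = (-0.16769,+0.86379,-0.47514)
r₃ = r₁×r₂ = (-0.17747,+0.44764,+0.87643); SVD([r₁ r₂ r₃]) → R = UVᵀ:
  R  [+0.96973 -0.16769 -0.17747]
  R  [+0.23129 +0.86379 +0.44764]
  R  [+0.07823 -0.47514 +0.87643]
t = (+0.13958, -0.00959, +0.62830) m
tr R = 2.709947; θ = arccos((tr R − 1)/2) = 0.545297 rad = 31.243°
axis k = ((R−Rᵀ)₃₂, (R−Rᵀ)₁₃, (R−Rᵀ)₂₁) / (2 sinθ) = (-0.889558, -0.246495, +0.384613)
rvec = θ·k = (-0.485073, -0.134413, +0.209728)

rvec=(-0.4851, -0.1344, 0.2097) tvec=(0.1396, -0.0096, 0.6283)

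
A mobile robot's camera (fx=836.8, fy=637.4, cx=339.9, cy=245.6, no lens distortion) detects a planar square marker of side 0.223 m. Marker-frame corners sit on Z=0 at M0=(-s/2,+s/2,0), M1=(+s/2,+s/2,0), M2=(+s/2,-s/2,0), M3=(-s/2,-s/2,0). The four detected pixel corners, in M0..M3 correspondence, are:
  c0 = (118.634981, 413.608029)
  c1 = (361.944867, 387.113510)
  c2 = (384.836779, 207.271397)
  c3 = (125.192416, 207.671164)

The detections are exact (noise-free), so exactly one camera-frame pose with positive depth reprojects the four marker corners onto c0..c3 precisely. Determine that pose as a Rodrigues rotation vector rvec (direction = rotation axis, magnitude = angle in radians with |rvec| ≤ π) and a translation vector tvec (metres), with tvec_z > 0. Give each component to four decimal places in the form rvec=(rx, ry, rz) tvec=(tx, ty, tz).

rvec=(0.2480, -0.4593, 0.0286) tvec=(-0.0702, 0.0676, 0.7023)

Intrinsics K: fx=836.8, fy=637.4, cx=339.9, cy=245.6
Marker side s = 0.223 m; corners in marker frame (Z=0):
  M0 = (-0.1115, +0.1115, 0)
  M1 = (+0.1115, +0.1115, 0)
  M2 = (+0.1115, -0.1115, 0)
  M3 = (-0.1115, -0.1115, 0)
Detected image corners:
  c0 = (118.634981, 413.608029) px
  c1 = (361.944867, 387.113510) px
  c2 = (384.836779, 207.271397) px
  c3 = (125.192416, 207.671164) px
Planar DLT: solve 8×8 A·h = b for H (H[2,2]=1):
  H  [+1282.26412 +12.66262 +256.20878]
  H  [+128.88185 +960.59383 +306.97271]
  H  [+0.62953 +0.32813 +1.00000]
B = K⁻¹H; ‖b₁‖=1.423984, ‖b₂‖=1.423984; λ = 2/(‖b₁‖+‖b₂‖) = 0.702255, sign → tz>0 ⇒ λ=+0.702255
r₁ = λ·B[:,0] = (+0.89652,-0.02835,+0.44209); r₂ = λ·B[:,1] = (-0.08297,+0.96954,+0.23043)
r₃ = r₁×r₂ = (-0.43516,-0.24327,+0.86687); SVD([r₁ r₂ r₃]) → R = UVᵀ:
  R  [+0.89652 -0.08297 -0.43516]
  R  [-0.02835 +0.96954 -0.24327]
  R  [+0.44209 +0.23043 +0.86687]
t = (-0.07023, +0.06762, +0.70226) m
tr R = 2.732933; θ = arccos((tr R − 1)/2) = 0.522716 rad = 29.949°
axis k = ((R−Rᵀ)₃₂, (R−Rᵀ)₁₃, (R−Rᵀ)₂₁) / (2 sinθ) = (+0.474432, -0.878591, +0.054709)
rvec = θ·k = (+0.247993, -0.459253, +0.028597)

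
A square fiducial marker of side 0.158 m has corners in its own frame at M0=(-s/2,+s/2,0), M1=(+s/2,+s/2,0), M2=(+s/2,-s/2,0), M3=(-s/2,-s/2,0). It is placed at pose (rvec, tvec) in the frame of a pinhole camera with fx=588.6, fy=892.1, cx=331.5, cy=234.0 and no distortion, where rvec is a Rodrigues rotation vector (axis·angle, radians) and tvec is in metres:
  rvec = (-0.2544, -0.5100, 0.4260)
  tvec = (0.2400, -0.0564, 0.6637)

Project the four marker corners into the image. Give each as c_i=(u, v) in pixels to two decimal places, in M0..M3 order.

c0=(479.34, 200.75) c1=(574.27, 299.35) c2=(598.65, 122.64) c3=(513.85, 14.36)

Intrinsics K: fx=588.6, fy=892.1, cx=331.5, cy=234.0
Marker side s = 0.158 m; corners in marker frame (Z=0):
  M0 = (-0.0790, +0.0790, 0)
  M1 = (+0.0790, +0.0790, 0)
  M2 = (+0.0790, -0.0790, 0)
  M3 = (-0.0790, -0.0790, 0)
rvec = (-0.2544, -0.5100, 0.4260), |rvec| = θ = 0.71154 rad = 40.768°
Rodrigues: sinθ=0.65300, 1−cosθ=0.24265; R = I + sinθ·[k]× + (1−cosθ)·[k]×²:
    [+0.78837 -0.32877 -0.51998]
    [+0.45313 +0.88201 +0.12935]
    [+0.41610 -0.33759 +0.84433]
t = (0.2400, -0.0564, 0.6637) m
M0: Pc = R·M0+t = (+0.15175, -0.02252, +0.60416); u = 588.6·(+0.15175)/0.60416 + 331.5 = 479.3380, v = 892.1·(-0.02252)/0.60416 + 234.0 = 200.7488
M1: Pc = R·M1+t = (+0.27631, +0.04908, +0.66990); u = 588.6·(+0.27631)/0.66990 + 331.5 = 574.2744, v = 892.1·(+0.04908)/0.66990 + 234.0 = 299.3542
M2: Pc = R·M2+t = (+0.32825, -0.09028, +0.72324); u = 588.6·(+0.32825)/0.72324 + 331.5 = 598.6450, v = 892.1·(-0.09028)/0.72324 + 234.0 = 122.6405
M3: Pc = R·M3+t = (+0.20369, -0.16188, +0.65750); u = 588.6·(+0.20369)/0.65750 + 331.5 = 513.8472, v = 892.1·(-0.16188)/0.65750 + 234.0 = 14.3646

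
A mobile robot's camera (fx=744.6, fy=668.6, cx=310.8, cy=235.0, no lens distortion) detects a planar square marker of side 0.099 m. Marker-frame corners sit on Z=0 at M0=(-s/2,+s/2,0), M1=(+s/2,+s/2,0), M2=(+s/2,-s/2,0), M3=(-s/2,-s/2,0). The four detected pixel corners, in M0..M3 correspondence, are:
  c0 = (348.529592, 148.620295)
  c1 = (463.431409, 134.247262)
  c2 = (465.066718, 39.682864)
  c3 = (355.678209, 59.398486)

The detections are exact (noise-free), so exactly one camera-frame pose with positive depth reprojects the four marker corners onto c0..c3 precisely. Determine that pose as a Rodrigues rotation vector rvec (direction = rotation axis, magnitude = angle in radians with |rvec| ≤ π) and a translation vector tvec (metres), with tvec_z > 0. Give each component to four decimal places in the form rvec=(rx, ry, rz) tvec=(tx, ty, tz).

Intrinsics K: fx=744.6, fy=668.6, cx=310.8, cy=235.0
Marker side s = 0.099 m; corners in marker frame (Z=0):
  M0 = (-0.0495, +0.0495, 0)
  M1 = (+0.0495, +0.0495, 0)
  M2 = (+0.0495, -0.0495, 0)
  M3 = (-0.0495, -0.0495, 0)
Detected image corners:
  c0 = (348.529592, 148.620295) px
  c1 = (463.431409, 134.247262) px
  c2 = (465.066718, 39.682864) px
  c3 = (355.678209, 59.398486) px
Planar DLT: solve 8×8 A·h = b for H (H[2,2]=1):
  H  [+852.72547 -258.94175 +406.33392]
  H  [-238.20996 +877.32213 +94.58554]
  H  [-0.68434 -0.52339 +1.00000]
B = K⁻¹H; ‖b₁‖=1.590310, ‖b₂‖=1.590310; λ = 2/(‖b₁‖+‖b₂‖) = 0.628808, sign → tz>0 ⇒ λ=+0.628808
r₁ = λ·B[:,0] = (+0.89974,-0.07278,-0.43032); r₂ = λ·B[:,1] = (-0.08130,+0.94078,-0.32911)
r₃ = r₁×r₂ = (+0.42879,+0.33110,+0.84054); SVD([r₁ r₂ r₃]) → R = UVᵀ:
  R  [+0.89974 -0.08130 +0.42879]
  R  [-0.07278 +0.94078 +0.33110]
  R  [-0.43032 -0.32911 +0.84054]
t = (+0.08068, -0.13206, +0.62881) m
tr R = 2.681063; θ = arccos((tr R − 1)/2) = 0.572532 rad = 32.804°
axis k = ((R−Rᵀ)₃₂, (R−Rᵀ)₁₃, (R−Rᵀ)₂₁) / (2 sinθ) = (-0.609318, +0.792887, +0.007861)
rvec = θ·k = (-0.348854, +0.453954, +0.004501)

rvec=(-0.3489, 0.4540, 0.0045) tvec=(0.0807, -0.1321, 0.6288)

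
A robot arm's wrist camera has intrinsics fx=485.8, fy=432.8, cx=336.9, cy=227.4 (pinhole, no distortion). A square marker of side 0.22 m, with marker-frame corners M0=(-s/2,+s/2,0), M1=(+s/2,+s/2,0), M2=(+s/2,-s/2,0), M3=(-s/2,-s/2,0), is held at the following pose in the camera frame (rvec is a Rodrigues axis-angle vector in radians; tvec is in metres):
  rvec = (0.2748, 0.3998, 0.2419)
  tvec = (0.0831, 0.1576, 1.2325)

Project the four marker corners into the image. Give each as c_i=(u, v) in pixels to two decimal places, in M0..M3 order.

c0=(324.01, 303.42) c1=(400.96, 330.17) c2=(420.98, 259.49) c3=(338.57, 235.65)

Intrinsics K: fx=485.8, fy=432.8, cx=336.9, cy=227.4
Marker side s = 0.22 m; corners in marker frame (Z=0):
  M0 = (-0.1100, +0.1100, 0)
  M1 = (+0.1100, +0.1100, 0)
  M2 = (+0.1100, -0.1100, 0)
  M3 = (-0.1100, -0.1100, 0)
rvec = (0.2748, 0.3998, 0.2419), |rvec| = θ = 0.54210 rad = 31.060°
Rodrigues: sinθ=0.51593, 1−cosθ=0.14337; R = I + sinθ·[k]× + (1−cosθ)·[k]×²:
    [+0.89347 -0.17662 +0.41294]
    [+0.28383 +0.93461 -0.21435]
    [-0.34807 +0.30872 +0.88518]
t = (0.0831, 0.1576, 1.2325) m
M0: Pc = R·M0+t = (-0.03461, +0.22919, +1.30475); u = 485.8·(-0.03461)/1.30475 + 336.9 = 324.0134, v = 432.8·(+0.22919)/1.30475 + 227.4 = 303.4238
M1: Pc = R·M1+t = (+0.16195, +0.29163, +1.22817); u = 485.8·(+0.16195)/1.22817 + 336.9 = 400.9601, v = 432.8·(+0.29163)/1.22817 + 227.4 = 330.1679
M2: Pc = R·M2+t = (+0.20081, +0.08601, +1.16025); u = 485.8·(+0.20081)/1.16025 + 336.9 = 420.9797, v = 432.8·(+0.08601)/1.16025 + 227.4 = 259.4850
M3: Pc = R·M3+t = (+0.00425, +0.02357, +1.23683); u = 485.8·(+0.00425)/1.23683 + 336.9 = 338.5681, v = 432.8·(+0.02357)/1.23683 + 227.4 = 235.6485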